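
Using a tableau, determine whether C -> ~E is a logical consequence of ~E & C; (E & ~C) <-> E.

Yes

Initial set: {T (~E & C); T ((E & ~C) <-> E); F (C -> ~E)}.
T (~E & C): α-rule — add T ~E, T C.
F (C -> ~E): α-rule — add T C, F ~E.
× closes — contains both E and ~E.
All 1 branch closes.
Every branch closed, so the premises entail the conclusion.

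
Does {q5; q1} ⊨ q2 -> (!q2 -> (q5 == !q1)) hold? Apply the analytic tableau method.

Initial set: {T q5; T q1; F (q2 -> (!q2 -> (q5 == !q1)))}.
F (q2 -> (!q2 -> (q5 == !q1))): α-rule — add T q2, F (!q2 -> (q5 == !q1)).
F (!q2 -> (q5 == !q1)): α-rule — add T !q2, F (q5 == !q1).
× closes — contains both q2 and !q2.
All 1 branch closes.
Every branch closed, so the premises entail the conclusion.

Yes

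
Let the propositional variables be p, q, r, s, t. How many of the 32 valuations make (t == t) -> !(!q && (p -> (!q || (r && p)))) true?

Initial set: {T ((t == t) -> !(!q && (p -> (!q || (r && p)))))}.
T ((t == t) -> !(!q && (p -> (!q || (r && p))))): β-rule — branch into F (t == t)  //  T !(!q && (p -> (!q || (r && p)))).
  branch 1 (add F (t == t)):
    F (t == t): β-rule — branch into T t, F t  //  F t, T t.
      branch 1.1 (add T t, F t):
        × closes — contains both t and !t.
      branch 1.2 (add F t, T t):
        × closes — contains both t and !t.
  branch 2 (add T !(!q && (p -> (!q || (r && p))))):
    T !(!q && (p -> (!q || (r && p)))): β-rule — branch into F !q  //  F (p -> (!q || (r && p))).
      branch 2.1 (add F !q):
        ○ open, literals {q=1}.
      branch 2.2 (add F (p -> (!q || (r && p)))):
        F (p -> (!q || (r && p))): α-rule — add T p, F (!q || (r && p)).
        F (!q || (r && p)): α-rule — add F !q, F (r && p).
        F (r && p): β-rule — branch into F r  //  F p.
          branch 2.2.1 (add F r):
            ○ open, literals {p=1, q=1, r=0}.
          branch 2.2.2 (add F p):
            × closes — contains both p and !p.
3 branches closed, 2 open.
Each open branch fixes some atoms; the unmentioned ones are free. Counting distinct full assignments: branch {q=1} (p, r, s, t) contributes 16 new; branch {p=1, q=1, r=0} (s, t) contributes 0 new. Total: 16.

16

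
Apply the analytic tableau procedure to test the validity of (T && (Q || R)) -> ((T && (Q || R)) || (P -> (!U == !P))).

Assume the negation and expand:
Initial set: {!((T && (Q || R)) -> ((T && (Q || R)) || (P -> (!U == !P))))}.
!((T && (Q || R)) -> ((T && (Q || R)) || (P -> (!U == !P)))): α-rule — add (T && (Q || R)), !((T && (Q || R)) || (P -> (!U == !P))).
(T && (Q || R)): α-rule — add T, (Q || R).
!((T && (Q || R)) || (P -> (!U == !P))): α-rule — add !(T && (Q || R)), !(P -> (!U == !P)).
!(P -> (!U == !P)): α-rule — add P, !(!U == !P).
(Q || R): β-rule — branch into Q  //  R.
  branch 1 (add Q):
    !(T && (Q || R)): β-rule — branch into !T  //  !(Q || R).
      branch 1.1 (add !T):
        × closes — contains both T and !T.
      branch 1.2 (add !(Q || R)):
        !(Q || R): α-rule — add !Q, !R.
        × closes — contains both Q and !Q.
  branch 2 (add R):
    !(T && (Q || R)): β-rule — branch into !T  //  !(Q || R).
      branch 2.1 (add !T):
        × closes — contains both T and !T.
      branch 2.2 (add !(Q || R)):
        !(Q || R): α-rule — add !Q, !R.
        × closes — contains both R and !R.
All 4 branches close.
Every branch closed, so the negation is unsatisfiable and the formula is valid.

Valid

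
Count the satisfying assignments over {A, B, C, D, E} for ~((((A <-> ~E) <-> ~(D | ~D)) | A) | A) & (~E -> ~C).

8

Initial set: {T (~((((A <-> ~E) <-> ~(D | ~D)) | A) | A) & (~E -> ~C))}.
T (~((((A <-> ~E) <-> ~(D | ~D)) | A) | A) & (~E -> ~C)): α-rule — add T ~((((A <-> ~E) <-> ~(D | ~D)) | A) | A), T (~E -> ~C).
T ~((((A <-> ~E) <-> ~(D | ~D)) | A) | A): α-rule — add F (((A <-> ~E) <-> ~(D | ~D)) | A), F A.
F (((A <-> ~E) <-> ~(D | ~D)) | A): α-rule — add F ((A <-> ~E) <-> ~(D | ~D)), F A.
T (~E -> ~C): β-rule — branch into F ~E  //  T ~C.
  branch 1 (add F ~E):
    F ((A <-> ~E) <-> ~(D | ~D)): β-rule — branch into T (A <-> ~E), F ~(D | ~D)  //  F (A <-> ~E), T ~(D | ~D).
      branch 1.1 (add T (A <-> ~E), F ~(D | ~D)):
        T (A <-> ~E): β-rule — branch into T A, T ~E  //  F A, F ~E.
          branch 1.1.1 (add T A, T ~E):
            × closes — contains both A and ~A.
          branch 1.1.2 (add F A, F ~E):
            F ~(D | ~D): β-rule — branch into T D  //  T ~D.
              branch 1.1.2.1 (add T D):
                ○ open, literals {A=false, D=true, E=true}.
              branch 1.1.2.2 (add T ~D):
                ○ open, literals {A=false, D=false, E=true}.
      branch 1.2 (add F (A <-> ~E), T ~(D | ~D)):
        T ~(D | ~D): α-rule — add F D, F ~D.
        × closes — contains both D and ~D.
  branch 2 (add T ~C):
    F ((A <-> ~E) <-> ~(D | ~D)): β-rule — branch into T (A <-> ~E), F ~(D | ~D)  //  F (A <-> ~E), T ~(D | ~D).
      branch 2.1 (add T (A <-> ~E), F ~(D | ~D)):
        T (A <-> ~E): β-rule — branch into T A, T ~E  //  F A, F ~E.
          branch 2.1.1 (add T A, T ~E):
            × closes — contains both A and ~A.
          branch 2.1.2 (add F A, F ~E):
            F ~(D | ~D): β-rule — branch into T D  //  T ~D.
              branch 2.1.2.1 (add T D):
                ○ open, literals {A=false, C=false, D=true, E=true}.
              branch 2.1.2.2 (add T ~D):
                ○ open, literals {A=false, C=false, D=false, E=true}.
      branch 2.2 (add F (A <-> ~E), T ~(D | ~D)):
        T ~(D | ~D): α-rule — add F D, F ~D.
        × closes — contains both D and ~D.
4 branches closed, 4 open.
Each open branch fixes some atoms; the unmentioned ones are free. Counting distinct full assignments: branch {A=false, D=true, E=true} (B, C) contributes 4 new; branch {A=false, D=false, E=true} (B, C) contributes 4 new; branch {A=false, C=false, D=true, E=true} (B) contributes 0 new; branch {A=false, C=false, D=false, E=true} (B) contributes 0 new. Total: 8.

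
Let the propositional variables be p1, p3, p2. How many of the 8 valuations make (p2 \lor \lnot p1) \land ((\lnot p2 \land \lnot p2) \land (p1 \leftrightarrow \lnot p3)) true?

1

Initial set: {T ((p2 \lor \lnot p1) \land ((\lnot p2 \land \lnot p2) \land (p1 \leftrightarrow \lnot p3)))}.
T ((p2 \lor \lnot p1) \land ((\lnot p2 \land \lnot p2) \land (p1 \leftrightarrow \lnot p3))): α-rule — add T (p2 \lor \lnot p1), T ((\lnot p2 \land \lnot p2) \land (p1 \leftrightarrow \lnot p3)).
T ((\lnot p2 \land \lnot p2) \land (p1 \leftrightarrow \lnot p3)): α-rule — add T (\lnot p2 \land \lnot p2), T (p1 \leftrightarrow \lnot p3).
T (\lnot p2 \land \lnot p2): α-rule — add T \lnot p2, T \lnot p2.
T (p2 \lor \lnot p1): β-rule — branch into T p2  //  T \lnot p1.
  branch 1 (add T p2):
    × closes — contains both p2 and \lnot p2.
  branch 2 (add T \lnot p1):
    T (p1 \leftrightarrow \lnot p3): β-rule — branch into T p1, T \lnot p3  //  F p1, F \lnot p3.
      branch 2.1 (add T p1, T \lnot p3):
        × closes — contains both p1 and \lnot p1.
      branch 2.2 (add F p1, F \lnot p3):
        ○ open, literals {p1=F, p2=F, p3=T}.
2 branches closed, 1 open.
Each open branch fixes some atoms; the unmentioned ones are free. Counting distinct full assignments: branch {p1=F, p2=F, p3=T} (none free) contributes 1 new. Total: 1.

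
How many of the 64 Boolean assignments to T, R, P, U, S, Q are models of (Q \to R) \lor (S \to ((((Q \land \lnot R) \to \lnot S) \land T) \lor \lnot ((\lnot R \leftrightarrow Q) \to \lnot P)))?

Initial set: {T ((Q \to R) \lor (S \to ((((Q \land \lnot R) \to \lnot S) \land T) \lor \lnot ((\lnot R \leftrightarrow Q) \to \lnot P))))}.
T ((Q \to R) \lor (S \to ((((Q \land \lnot R) \to \lnot S) \land T) \lor \lnot ((\lnot R \leftrightarrow Q) \to \lnot P)))): β-rule — branch into T (Q \to R)  //  T (S \to ((((Q \land \lnot R) \to \lnot S) \land T) \lor \lnot ((\lnot R \leftrightarrow Q) \to \lnot P))).
  branch 1 (add T (Q \to R)):
    T (Q \to R): β-rule — branch into F Q  //  T R.
      branch 1.1 (add F Q):
        ○ open, literals {Q=F}.
      branch 1.2 (add T R):
        ○ open, literals {R=T}.
  branch 2 (add T (S \to ((((Q \land \lnot R) \to \lnot S) \land T) \lor \lnot ((\lnot R \leftrightarrow Q) \to \lnot P)))):
    T (S \to ((((Q \land \lnot R) \to \lnot S) \land T) \lor \lnot ((\lnot R \leftrightarrow Q) \to \lnot P))): β-rule — branch into F S  //  T ((((Q \land \lnot R) \to \lnot S) \land T) \lor \lnot ((\lnot R \leftrightarrow Q) \to \lnot P)).
      branch 2.1 (add F S):
        ○ open, literals {S=F}.
      branch 2.2 (add T ((((Q \land \lnot R) \to \lnot S) \land T) \lor \lnot ((\lnot R \leftrightarrow Q) \to \lnot P))):
        T ((((Q \land \lnot R) \to \lnot S) \land T) \lor \lnot ((\lnot R \leftrightarrow Q) \to \lnot P)): β-rule — branch into T (((Q \land \lnot R) \to \lnot S) \land T)  //  T \lnot ((\lnot R \leftrightarrow Q) \to \lnot P).
          branch 2.2.1 (add T (((Q \land \lnot R) \to \lnot S) \land T)):
            T (((Q \land \lnot R) \to \lnot S) \land T): α-rule — add T ((Q \land \lnot R) \to \lnot S), T T.
            T ((Q \land \lnot R) \to \lnot S): β-rule — branch into F (Q \land \lnot R)  //  T \lnot S.
              branch 2.2.1.1 (add F (Q \land \lnot R)):
                F (Q \land \lnot R): β-rule — branch into F Q  //  F \lnot R.
                  branch 2.2.1.1.1 (add F Q):
                    ○ open, literals {Q=F, T=T}.
                  branch 2.2.1.1.2 (add F \lnot R):
                    ○ open, literals {R=T, T=T}.
              branch 2.2.1.2 (add T \lnot S):
                ○ open, literals {S=F, T=T}.
          branch 2.2.2 (add T \lnot ((\lnot R \leftrightarrow Q) \to \lnot P)):
            T \lnot ((\lnot R \leftrightarrow Q) \to \lnot P): α-rule — add T (\lnot R \leftrightarrow Q), F \lnot P.
            T (\lnot R \leftrightarrow Q): β-rule — branch into T \lnot R, T Q  //  F \lnot R, F Q.
              branch 2.2.2.1 (add T \lnot R, T Q):
                ○ open, literals {P=T, Q=T, R=F}.
              branch 2.2.2.2 (add F \lnot R, F Q):
                ○ open, literals {P=T, Q=F, R=T}.
0 branches closed, 8 open.
Each open branch fixes some atoms; the unmentioned ones are free. Counting distinct full assignments: branch {Q=F} (T, R, P, U, S) contributes 32 new; branch {R=T} (T, P, U, S, Q) contributes 16 new; branch {S=F} (T, R, P, U, Q) contributes 8 new; branch {Q=F, T=T} (R, P, U, S) contributes 0 new; branch {R=T, T=T} (P, U, S, Q) contributes 0 new; branch {S=F, T=T} (R, P, U, Q) contributes 0 new; branch {P=T, Q=T, R=F} (T, U, S) contributes 4 new; branch {P=T, Q=F, R=T} (T, U, S) contributes 0 new. Total: 60.

60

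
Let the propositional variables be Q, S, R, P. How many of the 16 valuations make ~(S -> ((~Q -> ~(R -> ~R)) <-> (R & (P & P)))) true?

Initial set: {~(S -> ((~Q -> ~(R -> ~R)) <-> (R & (P & P))))}.
~(S -> ((~Q -> ~(R -> ~R)) <-> (R & (P & P)))): α-rule — add S, ~((~Q -> ~(R -> ~R)) <-> (R & (P & P))).
~((~Q -> ~(R -> ~R)) <-> (R & (P & P))): β-rule — branch into (~Q -> ~(R -> ~R)), ~(R & (P & P))  //  ~(~Q -> ~(R -> ~R)), (R & (P & P)).
  branch 1 (add (~Q -> ~(R -> ~R)), ~(R & (P & P))):
    (~Q -> ~(R -> ~R)): β-rule — branch into ~~Q  //  ~(R -> ~R).
      branch 1.1 (add ~~Q):
        ~(R & (P & P)): β-rule — branch into ~R  //  ~(P & P).
          branch 1.1.1 (add ~R):
            ○ open, literals {Q=true, R=false, S=true}.
          branch 1.1.2 (add ~(P & P)):
            ~(P & P): β-rule — branch into ~P  //  ~P.
              branch 1.1.2.1 (add ~P):
                ○ open, literals {P=false, Q=true, S=true}.
              branch 1.1.2.2 (add ~P):
                ○ open, literals {P=false, Q=true, S=true}.
      branch 1.2 (add ~(R -> ~R)):
        ~(R -> ~R): α-rule — add R, ~~R.
        ~(R & (P & P)): β-rule — branch into ~R  //  ~(P & P).
          branch 1.2.1 (add ~R):
            × closes — contains both R and ~R.
          branch 1.2.2 (add ~(P & P)):
            ~(P & P): β-rule — branch into ~P  //  ~P.
              branch 1.2.2.1 (add ~P):
                ○ open, literals {P=false, R=true, S=true}.
              branch 1.2.2.2 (add ~P):
                ○ open, literals {P=false, R=true, S=true}.
  branch 2 (add ~(~Q -> ~(R -> ~R)), (R & (P & P))):
    ~(~Q -> ~(R -> ~R)): α-rule — add ~Q, ~~(R -> ~R).
    (R & (P & P)): α-rule — add R, (P & P).
    (P & P): α-rule — add P, P.
    ~~(R -> ~R): β-rule — branch into ~R  //  ~R.
      branch 2.1 (add ~R):
        × closes — contains both R and ~R.
      branch 2.2 (add ~R):
        × closes — contains both R and ~R.
3 branches closed, 5 open.
Each open branch fixes some atoms; the unmentioned ones are free. Counting distinct full assignments: branch {Q=true, R=false, S=true} (P) contributes 2 new; branch {P=false, Q=true, S=true} (R) contributes 1 new; branch {P=false, Q=true, S=true} (R) contributes 0 new; branch {P=false, R=true, S=true} (Q) contributes 1 new; branch {P=false, R=true, S=true} (Q) contributes 0 new. Total: 4.

4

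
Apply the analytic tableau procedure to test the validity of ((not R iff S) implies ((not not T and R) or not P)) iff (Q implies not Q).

Assume the negation and expand:
Initial set: {not (((not R iff S) implies ((not not T and R) or not P)) iff (Q implies not Q))}.
not (((not R iff S) implies ((not not T and R) or not P)) iff (Q implies not Q)): β-rule — branch into ((not R iff S) implies ((not not T and R) or not P)), not (Q implies not Q)  //  not ((not R iff S) implies ((not not T and R) or not P)), (Q implies not Q).
  branch 1 (add ((not R iff S) implies ((not not T and R) or not P)), not (Q implies not Q)):
    not (Q implies not Q): α-rule — add Q, not not Q.
    ((not R iff S) implies ((not not T and R) or not P)): β-rule — branch into not (not R iff S)  //  ((not not T and R) or not P).
      branch 1.1 (add not (not R iff S)):
        not (not R iff S): β-rule — branch into not R, not S  //  not not R, S.
          branch 1.1.1 (add not R, not S):
            ○ open, literals {Q=1, R=0, S=0}.
          branch 1.1.2 (add not not R, S):
            ○ open, literals {Q=1, R=1, S=1}.
      branch 1.2 (add ((not not T and R) or not P)):
        ((not not T and R) or not P): β-rule — branch into (not not T and R)  //  not P.
          branch 1.2.1 (add (not not T and R)):
            (not not T and R): α-rule — add not not T, R.
            not not T: drop double negation, giving T.
            ○ open, literals {Q=1, R=1, T=1}.
          branch 1.2.2 (add not P):
            ○ open, literals {P=0, Q=1}.
  branch 2 (add not ((not R iff S) implies ((not not T and R) or not P)), (Q implies not Q)):
    not ((not R iff S) implies ((not not T and R) or not P)): α-rule — add (not R iff S), not ((not not T and R) or not P).
    not ((not not T and R) or not P): α-rule — add not (not not T and R), not not P.
    (Q implies not Q): β-rule — branch into not Q  //  not Q.
      branch 2.1 (add not Q):
        (not R iff S): β-rule — branch into not R, S  //  not not R, not S.
          branch 2.1.1 (add not R, S):
            not (not not T and R): β-rule — branch into not not not T  //  not R.
              branch 2.1.1.1 (add not not not T):
                not not not T: drop double negation, giving not T.
                ○ open, literals {P=1, Q=0, R=0, S=1, T=0}.
              branch 2.1.1.2 (add not R):
                ○ open, literals {P=1, Q=0, R=0, S=1}.
          branch 2.1.2 (add not not R, not S):
            not (not not T and R): β-rule — branch into not not not T  //  not R.
              branch 2.1.2.1 (add not not not T):
                not not not T: drop double negation, giving not T.
                ○ open, literals {P=1, Q=0, R=1, S=0, T=0}.
              branch 2.1.2.2 (add not R):
                × closes — contains both R and not R.
      branch 2.2 (add not Q):
        (not R iff S): β-rule — branch into not R, S  //  not not R, not S.
          branch 2.2.1 (add not R, S):
            not (not not T and R): β-rule — branch into not not not T  //  not R.
              branch 2.2.1.1 (add not not not T):
                not not not T: drop double negation, giving not T.
                ○ open, literals {P=1, Q=0, R=0, S=1, T=0}.
              branch 2.2.1.2 (add not R):
                ○ open, literals {P=1, Q=0, R=0, S=1}.
          branch 2.2.2 (add not not R, not S):
            not (not not T and R): β-rule — branch into not not not T  //  not R.
              branch 2.2.2.1 (add not not not T):
                not not not T: drop double negation, giving not T.
                ○ open, literals {P=1, Q=0, R=1, S=0, T=0}.
              branch 2.2.2.2 (add not R):
                × closes — contains both R and not R.
2 branches closed, 10 open.
An open branch gives a countermodel: Q=1, R=0, S=0 (unmentioned atoms arbitrary); under it the original formula is false.

Not valid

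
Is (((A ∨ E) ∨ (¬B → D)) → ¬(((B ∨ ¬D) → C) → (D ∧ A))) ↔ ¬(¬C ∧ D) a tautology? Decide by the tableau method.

Assume the negation and expand:
Initial set: {¬((((A ∨ E) ∨ (¬B → D)) → ¬(((B ∨ ¬D) → C) → (D ∧ A))) ↔ ¬(¬C ∧ D))}.
¬((((A ∨ E) ∨ (¬B → D)) → ¬(((B ∨ ¬D) → C) → (D ∧ A))) ↔ ¬(¬C ∧ D)): β-rule — branch into (((A ∨ E) ∨ (¬B → D)) → ¬(((B ∨ ¬D) → C) → (D ∧ A))), ¬¬(¬C ∧ D)  //  ¬(((A ∨ E) ∨ (¬B → D)) → ¬(((B ∨ ¬D) → C) → (D ∧ A))), ¬(¬C ∧ D).
  branch 1 (add (((A ∨ E) ∨ (¬B → D)) → ¬(((B ∨ ¬D) → C) → (D ∧ A))), ¬¬(¬C ∧ D)):
    ¬¬(¬C ∧ D): α-rule — add ¬C, D.
    (((A ∨ E) ∨ (¬B → D)) → ¬(((B ∨ ¬D) → C) → (D ∧ A))): β-rule — branch into ¬((A ∨ E) ∨ (¬B → D))  //  ¬(((B ∨ ¬D) → C) → (D ∧ A)).
      branch 1.1 (add ¬((A ∨ E) ∨ (¬B → D))):
        ¬((A ∨ E) ∨ (¬B → D)): α-rule — add ¬(A ∨ E), ¬(¬B → D).
        ¬(A ∨ E): α-rule — add ¬A, ¬E.
        ¬(¬B → D): α-rule — add ¬B, ¬D.
        × closes — contains both D and ¬D.
      branch 1.2 (add ¬(((B ∨ ¬D) → C) → (D ∧ A))):
        ¬(((B ∨ ¬D) → C) → (D ∧ A)): α-rule — add ((B ∨ ¬D) → C), ¬(D ∧ A).
        ((B ∨ ¬D) → C): β-rule — branch into ¬(B ∨ ¬D)  //  C.
          branch 1.2.1 (add ¬(B ∨ ¬D)):
            ¬(B ∨ ¬D): α-rule — add ¬B, ¬¬D.
            ¬(D ∧ A): β-rule — branch into ¬D  //  ¬A.
              branch 1.2.1.1 (add ¬D):
                × closes — contains both D and ¬D.
              branch 1.2.1.2 (add ¬A):
                ○ open, literals {A=0, B=0, C=0, D=1}.
          branch 1.2.2 (add C):
            × closes — contains both C and ¬C.
  branch 2 (add ¬(((A ∨ E) ∨ (¬B → D)) → ¬(((B ∨ ¬D) → C) → (D ∧ A))), ¬(¬C ∧ D)):
    ¬(((A ∨ E) ∨ (¬B → D)) → ¬(((B ∨ ¬D) → C) → (D ∧ A))): α-rule — add ((A ∨ E) ∨ (¬B → D)), ¬¬(((B ∨ ¬D) → C) → (D ∧ A)).
    ¬(¬C ∧ D): β-rule — branch into ¬¬C  //  ¬D.
      branch 2.1 (add ¬¬C):
        ((A ∨ E) ∨ (¬B → D)): β-rule — branch into (A ∨ E)  //  (¬B → D).
          branch 2.1.1 (add (A ∨ E)):
            ¬¬(((B ∨ ¬D) → C) → (D ∧ A)): β-rule — branch into ¬((B ∨ ¬D) → C)  //  (D ∧ A).
              branch 2.1.1.1 (add ¬((B ∨ ¬D) → C)):
                ¬((B ∨ ¬D) → C): α-rule — add (B ∨ ¬D), ¬C.
                × closes — contains both C and ¬C.
              branch 2.1.1.2 (add (D ∧ A)):
                (D ∧ A): α-rule — add D, A.
                (A ∨ E): β-rule — branch into A  //  E.
                  branch 2.1.1.2.1 (add A):
                    ○ open, literals {A=1, C=1, D=1}.
                  branch 2.1.1.2.2 (add E):
                    ○ open, literals {A=1, C=1, D=1, E=1}.
          branch 2.1.2 (add (¬B → D)):
            ¬¬(((B ∨ ¬D) → C) → (D ∧ A)): β-rule — branch into ¬((B ∨ ¬D) → C)  //  (D ∧ A).
              branch 2.1.2.1 (add ¬((B ∨ ¬D) → C)):
                ¬((B ∨ ¬D) → C): α-rule — add (B ∨ ¬D), ¬C.
                × closes — contains both C and ¬C.
              branch 2.1.2.2 (add (D ∧ A)):
                (D ∧ A): α-rule — add D, A.
                (¬B → D): β-rule — branch into ¬¬B  //  D.
                  branch 2.1.2.2.1 (add ¬¬B):
                    ○ open, literals {A=1, B=1, C=1, D=1}.
                  branch 2.1.2.2.2 (add D):
                    ○ open, literals {A=1, C=1, D=1}.
      branch 2.2 (add ¬D):
        ((A ∨ E) ∨ (¬B → D)): β-rule — branch into (A ∨ E)  //  (¬B → D).
          branch 2.2.1 (add (A ∨ E)):
            ¬¬(((B ∨ ¬D) → C) → (D ∧ A)): β-rule — branch into ¬((B ∨ ¬D) → C)  //  (D ∧ A).
              branch 2.2.1.1 (add ¬((B ∨ ¬D) → C)):
                ¬((B ∨ ¬D) → C): α-rule — add (B ∨ ¬D), ¬C.
                (A ∨ E): β-rule — branch into A  //  E.
                  branch 2.2.1.1.1 (add A):
                    (B ∨ ¬D): β-rule — branch into B  //  ¬D.
                      branch 2.2.1.1.1.1 (add B):
                        ○ open, literals {A=1, B=1, C=0, D=0}.
                      branch 2.2.1.1.1.2 (add ¬D):
                        ○ open, literals {A=1, C=0, D=0}.
                  branch 2.2.1.1.2 (add E):
                    (B ∨ ¬D): β-rule — branch into B  //  ¬D.
                      branch 2.2.1.1.2.1 (add B):
                        ○ open, literals {B=1, C=0, D=0, E=1}.
                      branch 2.2.1.1.2.2 (add ¬D):
                        ○ open, literals {C=0, D=0, E=1}.
              branch 2.2.1.2 (add (D ∧ A)):
                (D ∧ A): α-rule — add D, A.
                × closes — contains both D and ¬D.
          branch 2.2.2 (add (¬B → D)):
            ¬¬(((B ∨ ¬D) → C) → (D ∧ A)): β-rule — branch into ¬((B ∨ ¬D) → C)  //  (D ∧ A).
              branch 2.2.2.1 (add ¬((B ∨ ¬D) → C)):
                ¬((B ∨ ¬D) → C): α-rule — add (B ∨ ¬D), ¬C.
                (¬B → D): β-rule — branch into ¬¬B  //  D.
                  branch 2.2.2.1.1 (add ¬¬B):
                    (B ∨ ¬D): β-rule — branch into B  //  ¬D.
                      branch 2.2.2.1.1.1 (add B):
                        ○ open, literals {B=1, C=0, D=0}.
                      branch 2.2.2.1.1.2 (add ¬D):
                        ○ open, literals {B=1, C=0, D=0}.
                  branch 2.2.2.1.2 (add D):
                    × closes — contains both D and ¬D.
              branch 2.2.2.2 (add (D ∧ A)):
                (D ∧ A): α-rule — add D, A.
                × closes — contains both D and ¬D.
8 branches closed, 11 open.
An open branch gives a countermodel: A=0, B=0, C=0, D=1 (unmentioned atoms arbitrary); under it the original formula is false.

Not valid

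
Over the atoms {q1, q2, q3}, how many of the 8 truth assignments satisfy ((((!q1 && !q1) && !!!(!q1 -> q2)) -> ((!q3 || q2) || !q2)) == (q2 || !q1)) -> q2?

Initial set: {(((((!q1 && !q1) && !!!(!q1 -> q2)) -> ((!q3 || q2) || !q2)) == (q2 || !q1)) -> q2)}.
(((((!q1 && !q1) && !!!(!q1 -> q2)) -> ((!q3 || q2) || !q2)) == (q2 || !q1)) -> q2): β-rule — branch into !((((!q1 && !q1) && !!!(!q1 -> q2)) -> ((!q3 || q2) || !q2)) == (q2 || !q1))  //  q2.
  branch 1 (add !((((!q1 && !q1) && !!!(!q1 -> q2)) -> ((!q3 || q2) || !q2)) == (q2 || !q1))):
    !((((!q1 && !q1) && !!!(!q1 -> q2)) -> ((!q3 || q2) || !q2)) == (q2 || !q1)): β-rule — branch into (((!q1 && !q1) && !!!(!q1 -> q2)) -> ((!q3 || q2) || !q2)), !(q2 || !q1)  //  !(((!q1 && !q1) && !!!(!q1 -> q2)) -> ((!q3 || q2) || !q2)), (q2 || !q1).
      branch 1.1 (add (((!q1 && !q1) && !!!(!q1 -> q2)) -> ((!q3 || q2) || !q2)), !(q2 || !q1)):
        !(q2 || !q1): α-rule — add !q2, !!q1.
        (((!q1 && !q1) && !!!(!q1 -> q2)) -> ((!q3 || q2) || !q2)): β-rule — branch into !((!q1 && !q1) && !!!(!q1 -> q2))  //  ((!q3 || q2) || !q2).
          branch 1.1.1 (add !((!q1 && !q1) && !!!(!q1 -> q2))):
            !((!q1 && !q1) && !!!(!q1 -> q2)): β-rule — branch into !(!q1 && !q1)  //  !!!!(!q1 -> q2).
              branch 1.1.1.1 (add !(!q1 && !q1)):
                !(!q1 && !q1): β-rule — branch into !!q1  //  !!q1.
                  branch 1.1.1.1.1 (add !!q1):
                    ○ open, literals {q1=true, q2=false}.
                  branch 1.1.1.1.2 (add !!q1):
                    ○ open, literals {q1=true, q2=false}.
              branch 1.1.1.2 (add !!!!(!q1 -> q2)):
                !!!!(!q1 -> q2): drop double negation, giving !!(!q1 -> q2).
                !!(!q1 -> q2): β-rule — branch into !!q1  //  q2.
                  branch 1.1.1.2.1 (add !!q1):
                    ○ open, literals {q1=true, q2=false}.
                  branch 1.1.1.2.2 (add q2):
                    × closes — contains both q2 and !q2.
          branch 1.1.2 (add ((!q3 || q2) || !q2)):
            ((!q3 || q2) || !q2): β-rule — branch into (!q3 || q2)  //  !q2.
              branch 1.1.2.1 (add (!q3 || q2)):
                (!q3 || q2): β-rule — branch into !q3  //  q2.
                  branch 1.1.2.1.1 (add !q3):
                    ○ open, literals {q1=true, q2=false, q3=false}.
                  branch 1.1.2.1.2 (add q2):
                    × closes — contains both q2 and !q2.
              branch 1.1.2.2 (add !q2):
                ○ open, literals {q1=true, q2=false}.
      branch 1.2 (add !(((!q1 && !q1) && !!!(!q1 -> q2)) -> ((!q3 || q2) || !q2)), (q2 || !q1)):
        !(((!q1 && !q1) && !!!(!q1 -> q2)) -> ((!q3 || q2) || !q2)): α-rule — add ((!q1 && !q1) && !!!(!q1 -> q2)), !((!q3 || q2) || !q2).
        ((!q1 && !q1) && !!!(!q1 -> q2)): α-rule — add (!q1 && !q1), !!!(!q1 -> q2).
        !((!q3 || q2) || !q2): α-rule — add !(!q3 || q2), !!q2.
        (!q1 && !q1): α-rule — add !q1, !q1.
        !!!(!q1 -> q2): drop double negation, giving !(!q1 -> q2).
        !(!q3 || q2): α-rule — add !!q3, !q2.
        × closes — contains both q2 and !q2.
  branch 2 (add q2):
    ○ open, literals {q2=true}.
3 branches closed, 6 open.
Each open branch fixes some atoms; the unmentioned ones are free. Counting distinct full assignments: branch {q1=true, q2=false} (q3) contributes 2 new; branch {q1=true, q2=false} (q3) contributes 0 new; branch {q1=true, q2=false} (q3) contributes 0 new; branch {q1=true, q2=false, q3=false} (none free) contributes 0 new; branch {q1=true, q2=false} (q3) contributes 0 new; branch {q2=true} (q1, q3) contributes 4 new. Total: 6.

6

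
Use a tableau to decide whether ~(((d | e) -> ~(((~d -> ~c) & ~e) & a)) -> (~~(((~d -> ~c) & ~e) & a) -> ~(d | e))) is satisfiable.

Unsatisfiable

Initial set: {T ~(((d | e) -> ~(((~d -> ~c) & ~e) & a)) -> (~~(((~d -> ~c) & ~e) & a) -> ~(d | e)))}.
T ~(((d | e) -> ~(((~d -> ~c) & ~e) & a)) -> (~~(((~d -> ~c) & ~e) & a) -> ~(d | e))): α-rule — add T ((d | e) -> ~(((~d -> ~c) & ~e) & a)), F (~~(((~d -> ~c) & ~e) & a) -> ~(d | e)).
F (~~(((~d -> ~c) & ~e) & a) -> ~(d | e)): α-rule — add T ~~(((~d -> ~c) & ~e) & a), F ~(d | e).
T ~~(((~d -> ~c) & ~e) & a): drop double negation, giving T (((~d -> ~c) & ~e) & a).
T (((~d -> ~c) & ~e) & a): α-rule — add T ((~d -> ~c) & ~e), T a.
T ((~d -> ~c) & ~e): α-rule — add T (~d -> ~c), T ~e.
T ((d | e) -> ~(((~d -> ~c) & ~e) & a)): β-rule — branch into F (d | e)  //  T ~(((~d -> ~c) & ~e) & a).
  branch 1 (add F (d | e)):
    F (d | e): α-rule — add F d, F e.
    F ~(d | e): β-rule — branch into T d  //  T e.
      branch 1.1 (add T d):
        × closes — contains both d and ~d.
      branch 1.2 (add T e):
        × closes — contains both e and ~e.
  branch 2 (add T ~(((~d -> ~c) & ~e) & a)):
    F ~(d | e): β-rule — branch into T d  //  T e.
      branch 2.1 (add T d):
        T (~d -> ~c): β-rule — branch into F ~d  //  T ~c.
          branch 2.1.1 (add F ~d):
            T ~(((~d -> ~c) & ~e) & a): β-rule — branch into F ((~d -> ~c) & ~e)  //  F a.
              branch 2.1.1.1 (add F ((~d -> ~c) & ~e)):
                F ((~d -> ~c) & ~e): β-rule — branch into F (~d -> ~c)  //  F ~e.
                  branch 2.1.1.1.1 (add F (~d -> ~c)):
                    F (~d -> ~c): α-rule — add T ~d, F ~c.
                    × closes — contains both d and ~d.
                  branch 2.1.1.1.2 (add F ~e):
                    × closes — contains both e and ~e.
              branch 2.1.1.2 (add F a):
                × closes — contains both a and ~a.
          branch 2.1.2 (add T ~c):
            T ~(((~d -> ~c) & ~e) & a): β-rule — branch into F ((~d -> ~c) & ~e)  //  F a.
              branch 2.1.2.1 (add F ((~d -> ~c) & ~e)):
                F ((~d -> ~c) & ~e): β-rule — branch into F (~d -> ~c)  //  F ~e.
                  branch 2.1.2.1.1 (add F (~d -> ~c)):
                    F (~d -> ~c): α-rule — add T ~d, F ~c.
                    × closes — contains both d and ~d.
                  branch 2.1.2.1.2 (add F ~e):
                    × closes — contains both e and ~e.
              branch 2.1.2.2 (add F a):
                × closes — contains both a and ~a.
      branch 2.2 (add T e):
        × closes — contains both e and ~e.
All 9 branches close.
Every branch closed; the formula is unsatisfiable.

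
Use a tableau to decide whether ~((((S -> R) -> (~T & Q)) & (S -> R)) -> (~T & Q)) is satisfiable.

Unsatisfiable

Initial set: {~((((S -> R) -> (~T & Q)) & (S -> R)) -> (~T & Q))}.
~((((S -> R) -> (~T & Q)) & (S -> R)) -> (~T & Q)): α-rule — add (((S -> R) -> (~T & Q)) & (S -> R)), ~(~T & Q).
(((S -> R) -> (~T & Q)) & (S -> R)): α-rule — add ((S -> R) -> (~T & Q)), (S -> R).
~(~T & Q): β-rule — branch into ~~T  //  ~Q.
  branch 1 (add ~~T):
    ((S -> R) -> (~T & Q)): β-rule — branch into ~(S -> R)  //  (~T & Q).
      branch 1.1 (add ~(S -> R)):
        ~(S -> R): α-rule — add S, ~R.
        (S -> R): β-rule — branch into ~S  //  R.
          branch 1.1.1 (add ~S):
            × closes — contains both S and ~S.
          branch 1.1.2 (add R):
            × closes — contains both R and ~R.
      branch 1.2 (add (~T & Q)):
        (~T & Q): α-rule — add ~T, Q.
        × closes — contains both T and ~T.
  branch 2 (add ~Q):
    ((S -> R) -> (~T & Q)): β-rule — branch into ~(S -> R)  //  (~T & Q).
      branch 2.1 (add ~(S -> R)):
        ~(S -> R): α-rule — add S, ~R.
        (S -> R): β-rule — branch into ~S  //  R.
          branch 2.1.1 (add ~S):
            × closes — contains both S and ~S.
          branch 2.1.2 (add R):
            × closes — contains both R and ~R.
      branch 2.2 (add (~T & Q)):
        (~T & Q): α-rule — add ~T, Q.
        × closes — contains both Q and ~Q.
All 6 branches close.
Every branch closed; the formula is unsatisfiable.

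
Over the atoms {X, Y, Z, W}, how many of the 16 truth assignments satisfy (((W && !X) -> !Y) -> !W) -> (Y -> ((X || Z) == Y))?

14

Initial set: {T ((((W && !X) -> !Y) -> !W) -> (Y -> ((X || Z) == Y)))}.
T ((((W && !X) -> !Y) -> !W) -> (Y -> ((X || Z) == Y))): β-rule — branch into F (((W && !X) -> !Y) -> !W)  //  T (Y -> ((X || Z) == Y)).
  branch 1 (add F (((W && !X) -> !Y) -> !W)):
    F (((W && !X) -> !Y) -> !W): α-rule — add T ((W && !X) -> !Y), F !W.
    T ((W && !X) -> !Y): β-rule — branch into F (W && !X)  //  T !Y.
      branch 1.1 (add F (W && !X)):
        F (W && !X): β-rule — branch into F W  //  F !X.
          branch 1.1.1 (add F W):
            × closes — contains both W and !W.
          branch 1.1.2 (add F !X):
            ○ open, literals {W=1, X=1}.
      branch 1.2 (add T !Y):
        ○ open, literals {W=1, Y=0}.
  branch 2 (add T (Y -> ((X || Z) == Y))):
    T (Y -> ((X || Z) == Y)): β-rule — branch into F Y  //  T ((X || Z) == Y).
      branch 2.1 (add F Y):
        ○ open, literals {Y=0}.
      branch 2.2 (add T ((X || Z) == Y)):
        T ((X || Z) == Y): β-rule — branch into T (X || Z), T Y  //  F (X || Z), F Y.
          branch 2.2.1 (add T (X || Z), T Y):
            T (X || Z): β-rule — branch into T X  //  T Z.
              branch 2.2.1.1 (add T X):
                ○ open, literals {X=1, Y=1}.
              branch 2.2.1.2 (add T Z):
                ○ open, literals {Y=1, Z=1}.
          branch 2.2.2 (add F (X || Z), F Y):
            F (X || Z): α-rule — add F X, F Z.
            ○ open, literals {X=0, Y=0, Z=0}.
1 branch closed, 6 open.
Each open branch fixes some atoms; the unmentioned ones are free. Counting distinct full assignments: branch {W=1, X=1} (Y, Z) contributes 4 new; branch {W=1, Y=0} (X, Z) contributes 2 new; branch {Y=0} (X, Z, W) contributes 4 new; branch {X=1, Y=1} (Z, W) contributes 2 new; branch {Y=1, Z=1} (X, W) contributes 2 new; branch {X=0, Y=0, Z=0} (W) contributes 0 new. Total: 14.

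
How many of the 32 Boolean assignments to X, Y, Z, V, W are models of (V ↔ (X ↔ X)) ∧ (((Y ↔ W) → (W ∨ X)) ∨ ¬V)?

14

Initial set: {((V ↔ (X ↔ X)) ∧ (((Y ↔ W) → (W ∨ X)) ∨ ¬V))}.
((V ↔ (X ↔ X)) ∧ (((Y ↔ W) → (W ∨ X)) ∨ ¬V)): α-rule — add (V ↔ (X ↔ X)), (((Y ↔ W) → (W ∨ X)) ∨ ¬V).
(V ↔ (X ↔ X)): β-rule — branch into V, (X ↔ X)  //  ¬V, ¬(X ↔ X).
  branch 1 (add V, (X ↔ X)):
    (((Y ↔ W) → (W ∨ X)) ∨ ¬V): β-rule — branch into ((Y ↔ W) → (W ∨ X))  //  ¬V.
      branch 1.1 (add ((Y ↔ W) → (W ∨ X))):
        (X ↔ X): β-rule — branch into X, X  //  ¬X, ¬X.
          branch 1.1.1 (add X, X):
            ((Y ↔ W) → (W ∨ X)): β-rule — branch into ¬(Y ↔ W)  //  (W ∨ X).
              branch 1.1.1.1 (add ¬(Y ↔ W)):
                ¬(Y ↔ W): β-rule — branch into Y, ¬W  //  ¬Y, W.
                  branch 1.1.1.1.1 (add Y, ¬W):
                    ○ open, literals {V=1, W=0, X=1, Y=1}.
                  branch 1.1.1.1.2 (add ¬Y, W):
                    ○ open, literals {V=1, W=1, X=1, Y=0}.
              branch 1.1.1.2 (add (W ∨ X)):
                (W ∨ X): β-rule — branch into W  //  X.
                  branch 1.1.1.2.1 (add W):
                    ○ open, literals {V=1, W=1, X=1}.
                  branch 1.1.1.2.2 (add X):
                    ○ open, literals {V=1, X=1}.
          branch 1.1.2 (add ¬X, ¬X):
            ((Y ↔ W) → (W ∨ X)): β-rule — branch into ¬(Y ↔ W)  //  (W ∨ X).
              branch 1.1.2.1 (add ¬(Y ↔ W)):
                ¬(Y ↔ W): β-rule — branch into Y, ¬W  //  ¬Y, W.
                  branch 1.1.2.1.1 (add Y, ¬W):
                    ○ open, literals {V=1, W=0, X=0, Y=1}.
                  branch 1.1.2.1.2 (add ¬Y, W):
                    ○ open, literals {V=1, W=1, X=0, Y=0}.
              branch 1.1.2.2 (add (W ∨ X)):
                (W ∨ X): β-rule — branch into W  //  X.
                  branch 1.1.2.2.1 (add W):
                    ○ open, literals {V=1, W=1, X=0}.
                  branch 1.1.2.2.2 (add X):
                    × closes — contains both X and ¬X.
      branch 1.2 (add ¬V):
        × closes — contains both V and ¬V.
  branch 2 (add ¬V, ¬(X ↔ X)):
    (((Y ↔ W) → (W ∨ X)) ∨ ¬V): β-rule — branch into ((Y ↔ W) → (W ∨ X))  //  ¬V.
      branch 2.1 (add ((Y ↔ W) → (W ∨ X))):
        ¬(X ↔ X): β-rule — branch into X, ¬X  //  ¬X, X.
          branch 2.1.1 (add X, ¬X):
            × closes — contains both X and ¬X.
          branch 2.1.2 (add ¬X, X):
            × closes — contains both X and ¬X.
      branch 2.2 (add ¬V):
        ¬(X ↔ X): β-rule — branch into X, ¬X  //  ¬X, X.
          branch 2.2.1 (add X, ¬X):
            × closes — contains both X and ¬X.
          branch 2.2.2 (add ¬X, X):
            × closes — contains both X and ¬X.
6 branches closed, 7 open.
Each open branch fixes some atoms; the unmentioned ones are free. Counting distinct full assignments: branch {V=1, W=0, X=1, Y=1} (Z) contributes 2 new; branch {V=1, W=1, X=1, Y=0} (Z) contributes 2 new; branch {V=1, W=1, X=1} (Y, Z) contributes 2 new; branch {V=1, X=1} (Y, Z, W) contributes 2 new; branch {V=1, W=0, X=0, Y=1} (Z) contributes 2 new; branch {V=1, W=1, X=0, Y=0} (Z) contributes 2 new; branch {V=1, W=1, X=0} (Y, Z) contributes 2 new. Total: 14.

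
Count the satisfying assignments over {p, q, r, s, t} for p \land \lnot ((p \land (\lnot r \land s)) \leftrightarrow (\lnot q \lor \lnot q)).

Initial set: {T (p \land \lnot ((p \land (\lnot r \land s)) \leftrightarrow (\lnot q \lor \lnot q)))}.
T (p \land \lnot ((p \land (\lnot r \land s)) \leftrightarrow (\lnot q \lor \lnot q))): α-rule — add T p, T \lnot ((p \land (\lnot r \land s)) \leftrightarrow (\lnot q \lor \lnot q)).
T \lnot ((p \land (\lnot r \land s)) \leftrightarrow (\lnot q \lor \lnot q)): β-rule — branch into T (p \land (\lnot r \land s)), F (\lnot q \lor \lnot q)  //  F (p \land (\lnot r \land s)), T (\lnot q \lor \lnot q).
  branch 1 (add T (p \land (\lnot r \land s)), F (\lnot q \lor \lnot q)):
    T (p \land (\lnot r \land s)): α-rule — add T p, T (\lnot r \land s).
    F (\lnot q \lor \lnot q): α-rule — add F \lnot q, F \lnot q.
    T (\lnot r \land s): α-rule — add T \lnot r, T s.
    ○ open, literals {p=T, q=T, r=F, s=T}.
  branch 2 (add F (p \land (\lnot r \land s)), T (\lnot q \lor \lnot q)):
    F (p \land (\lnot r \land s)): β-rule — branch into F p  //  F (\lnot r \land s).
      branch 2.1 (add F p):
        × closes — contains both p and \lnot p.
      branch 2.2 (add F (\lnot r \land s)):
        T (\lnot q \lor \lnot q): β-rule — branch into T \lnot q  //  T \lnot q.
          branch 2.2.1 (add T \lnot q):
            F (\lnot r \land s): β-rule — branch into F \lnot r  //  F s.
              branch 2.2.1.1 (add F \lnot r):
                ○ open, literals {p=T, q=F, r=T}.
              branch 2.2.1.2 (add F s):
                ○ open, literals {p=T, q=F, s=F}.
          branch 2.2.2 (add T \lnot q):
            F (\lnot r \land s): β-rule — branch into F \lnot r  //  F s.
              branch 2.2.2.1 (add F \lnot r):
                ○ open, literals {p=T, q=F, r=T}.
              branch 2.2.2.2 (add F s):
                ○ open, literals {p=T, q=F, s=F}.
1 branch closed, 5 open.
Each open branch fixes some atoms; the unmentioned ones are free. Counting distinct full assignments: branch {p=T, q=T, r=F, s=T} (t) contributes 2 new; branch {p=T, q=F, r=T} (s, t) contributes 4 new; branch {p=T, q=F, s=F} (r, t) contributes 2 new; branch {p=T, q=F, r=T} (s, t) contributes 0 new; branch {p=T, q=F, s=F} (r, t) contributes 0 new. Total: 8.

8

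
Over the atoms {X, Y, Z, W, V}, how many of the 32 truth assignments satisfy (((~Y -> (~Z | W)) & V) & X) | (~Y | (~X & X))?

Initial set: {((((~Y -> (~Z | W)) & V) & X) | (~Y | (~X & X)))}.
((((~Y -> (~Z | W)) & V) & X) | (~Y | (~X & X))): β-rule — branch into (((~Y -> (~Z | W)) & V) & X)  //  (~Y | (~X & X)).
  branch 1 (add (((~Y -> (~Z | W)) & V) & X)):
    (((~Y -> (~Z | W)) & V) & X): α-rule — add ((~Y -> (~Z | W)) & V), X.
    ((~Y -> (~Z | W)) & V): α-rule — add (~Y -> (~Z | W)), V.
    (~Y -> (~Z | W)): β-rule — branch into ~~Y  //  (~Z | W).
      branch 1.1 (add ~~Y):
        ○ open, literals {V=true, X=true, Y=true}.
      branch 1.2 (add (~Z | W)):
        (~Z | W): β-rule — branch into ~Z  //  W.
          branch 1.2.1 (add ~Z):
            ○ open, literals {V=true, X=true, Z=false}.
          branch 1.2.2 (add W):
            ○ open, literals {V=true, W=true, X=true}.
  branch 2 (add (~Y | (~X & X))):
    (~Y | (~X & X)): β-rule — branch into ~Y  //  (~X & X).
      branch 2.1 (add ~Y):
        ○ open, literals {Y=false}.
      branch 2.2 (add (~X & X)):
        (~X & X): α-rule — add ~X, X.
        × closes — contains both X and ~X.
1 branch closed, 4 open.
Each open branch fixes some atoms; the unmentioned ones are free. Counting distinct full assignments: branch {V=true, X=true, Y=true} (Z, W) contributes 4 new; branch {V=true, X=true, Z=false} (Y, W) contributes 2 new; branch {V=true, W=true, X=true} (Y, Z) contributes 1 new; branch {Y=false} (X, Z, W, V) contributes 13 new. Total: 20.

20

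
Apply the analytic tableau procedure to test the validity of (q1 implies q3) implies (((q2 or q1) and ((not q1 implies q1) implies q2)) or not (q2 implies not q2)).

Assume the negation and expand:
Initial set: {F ((q1 implies q3) implies (((q2 or q1) and ((not q1 implies q1) implies q2)) or not (q2 implies not q2)))}.
F ((q1 implies q3) implies (((q2 or q1) and ((not q1 implies q1) implies q2)) or not (q2 implies not q2))): α-rule — add T (q1 implies q3), F (((q2 or q1) and ((not q1 implies q1) implies q2)) or not (q2 implies not q2)).
F (((q2 or q1) and ((not q1 implies q1) implies q2)) or not (q2 implies not q2)): α-rule — add F ((q2 or q1) and ((not q1 implies q1) implies q2)), F not (q2 implies not q2).
T (q1 implies q3): β-rule — branch into F q1  //  T q3.
  branch 1 (add F q1):
    F ((q2 or q1) and ((not q1 implies q1) implies q2)): β-rule — branch into F (q2 or q1)  //  F ((not q1 implies q1) implies q2).
      branch 1.1 (add F (q2 or q1)):
        F (q2 or q1): α-rule — add F q2, F q1.
        F not (q2 implies not q2): β-rule — branch into F q2  //  T not q2.
          branch 1.1.1 (add F q2):
            ○ open, literals {q1=F, q2=F}.
          branch 1.1.2 (add T not q2):
            ○ open, literals {q1=F, q2=F}.
      branch 1.2 (add F ((not q1 implies q1) implies q2)):
        F ((not q1 implies q1) implies q2): α-rule — add T (not q1 implies q1), F q2.
        F not (q2 implies not q2): β-rule — branch into F q2  //  T not q2.
          branch 1.2.1 (add F q2):
            T (not q1 implies q1): β-rule — branch into F not q1  //  T q1.
              branch 1.2.1.1 (add F not q1):
                × closes — contains both q1 and not q1.
              branch 1.2.1.2 (add T q1):
                × closes — contains both q1 and not q1.
          branch 1.2.2 (add T not q2):
            T (not q1 implies q1): β-rule — branch into F not q1  //  T q1.
              branch 1.2.2.1 (add F not q1):
                × closes — contains both q1 and not q1.
              branch 1.2.2.2 (add T q1):
                × closes — contains both q1 and not q1.
  branch 2 (add T q3):
    F ((q2 or q1) and ((not q1 implies q1) implies q2)): β-rule — branch into F (q2 or q1)  //  F ((not q1 implies q1) implies q2).
      branch 2.1 (add F (q2 or q1)):
        F (q2 or q1): α-rule — add F q2, F q1.
        F not (q2 implies not q2): β-rule — branch into F q2  //  T not q2.
          branch 2.1.1 (add F q2):
            ○ open, literals {q1=F, q2=F, q3=T}.
          branch 2.1.2 (add T not q2):
            ○ open, literals {q1=F, q2=F, q3=T}.
      branch 2.2 (add F ((not q1 implies q1) implies q2)):
        F ((not q1 implies q1) implies q2): α-rule — add T (not q1 implies q1), F q2.
        F not (q2 implies not q2): β-rule — branch into F q2  //  T not q2.
          branch 2.2.1 (add F q2):
            T (not q1 implies q1): β-rule — branch into F not q1  //  T q1.
              branch 2.2.1.1 (add F not q1):
                ○ open, literals {q1=T, q2=F, q3=T}.
              branch 2.2.1.2 (add T q1):
                ○ open, literals {q1=T, q2=F, q3=T}.
          branch 2.2.2 (add T not q2):
            T (not q1 implies q1): β-rule — branch into F not q1  //  T q1.
              branch 2.2.2.1 (add F not q1):
                ○ open, literals {q1=T, q2=F, q3=T}.
              branch 2.2.2.2 (add T q1):
                ○ open, literals {q1=T, q2=F, q3=T}.
4 branches closed, 8 open.
An open branch gives a countermodel: q1=F, q2=F (unmentioned atoms arbitrary); under it the original formula is false.

Not valid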